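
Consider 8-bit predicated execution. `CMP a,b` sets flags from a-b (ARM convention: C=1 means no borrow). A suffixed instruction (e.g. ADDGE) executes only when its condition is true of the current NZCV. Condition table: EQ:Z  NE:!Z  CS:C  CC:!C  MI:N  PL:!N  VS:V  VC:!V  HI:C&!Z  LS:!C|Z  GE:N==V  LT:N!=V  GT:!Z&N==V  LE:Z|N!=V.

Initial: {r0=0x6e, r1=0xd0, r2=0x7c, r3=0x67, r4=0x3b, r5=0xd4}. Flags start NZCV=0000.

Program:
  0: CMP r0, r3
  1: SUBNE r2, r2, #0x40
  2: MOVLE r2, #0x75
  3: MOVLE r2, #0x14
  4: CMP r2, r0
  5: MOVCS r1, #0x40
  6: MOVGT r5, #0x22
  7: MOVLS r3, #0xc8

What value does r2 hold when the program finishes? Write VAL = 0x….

VAL = 0x3c

[0] flags=0010 → (cmp)
[1] flags=0010 NE?T → r2=0x3c
[2] flags=0010 LE?F → skip
[3] flags=0010 LE?F → skip
[4] flags=1000 → (cmp)
[5] flags=1000 CS?F → skip
[6] flags=1000 GT?F → skip
[7] flags=1000 LS?T → r3=0xc8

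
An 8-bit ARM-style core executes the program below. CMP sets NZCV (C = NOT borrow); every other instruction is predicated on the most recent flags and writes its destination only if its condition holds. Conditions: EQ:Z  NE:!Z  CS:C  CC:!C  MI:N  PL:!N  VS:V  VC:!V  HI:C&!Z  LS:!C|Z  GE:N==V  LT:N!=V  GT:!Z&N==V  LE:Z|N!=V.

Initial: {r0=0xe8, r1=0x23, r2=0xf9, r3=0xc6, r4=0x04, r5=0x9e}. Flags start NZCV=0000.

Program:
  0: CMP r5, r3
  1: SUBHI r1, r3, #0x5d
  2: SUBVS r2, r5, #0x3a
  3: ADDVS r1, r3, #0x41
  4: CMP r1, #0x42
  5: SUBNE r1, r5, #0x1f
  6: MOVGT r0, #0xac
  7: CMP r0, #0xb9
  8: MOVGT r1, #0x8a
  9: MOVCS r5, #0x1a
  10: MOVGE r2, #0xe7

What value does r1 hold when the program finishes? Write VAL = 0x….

VAL = 0x8a

0: ✓ CMP  NZCV=1000
1: · SUBHI
2: · SUBVS
3: · ADDVS
4: ✓ CMP  NZCV=1000
5: ✓ SUBNE  r1←0x7f
6: · MOVGT
7: ✓ CMP  NZCV=0010
8: ✓ MOVGT  r1←0x8a
9: ✓ MOVCS  r5←0x1a
10: ✓ MOVGE  r2←0xe7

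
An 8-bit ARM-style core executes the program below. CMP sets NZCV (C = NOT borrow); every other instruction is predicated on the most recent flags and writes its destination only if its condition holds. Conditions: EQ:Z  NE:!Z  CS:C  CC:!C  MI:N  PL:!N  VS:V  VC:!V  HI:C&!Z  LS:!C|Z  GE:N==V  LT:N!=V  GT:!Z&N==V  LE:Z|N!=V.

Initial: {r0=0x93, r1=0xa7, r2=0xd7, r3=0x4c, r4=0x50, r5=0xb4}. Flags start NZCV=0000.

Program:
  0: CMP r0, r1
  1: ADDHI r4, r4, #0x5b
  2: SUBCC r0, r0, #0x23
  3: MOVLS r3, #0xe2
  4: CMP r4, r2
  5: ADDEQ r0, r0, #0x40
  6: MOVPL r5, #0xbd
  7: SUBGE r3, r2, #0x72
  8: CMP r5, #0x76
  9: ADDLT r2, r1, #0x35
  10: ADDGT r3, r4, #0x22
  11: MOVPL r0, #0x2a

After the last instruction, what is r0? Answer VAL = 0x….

VAL = 0x2a

[0] flags=1000 → (cmp)
[1] flags=1000 HI?F → skip
[2] flags=1000 CC?T → r0=0x70
[3] flags=1000 LS?T → r3=0xe2
[4] flags=0000 → (cmp)
[5] flags=0000 EQ?F → skip
[6] flags=0000 PL?T → r5=0xbd
[7] flags=0000 GE?T → r3=0x65
[8] flags=0011 → (cmp)
[9] flags=0011 LT?T → r2=0xdc
[10] flags=0011 GT?F → skip
[11] flags=0011 PL?T → r0=0x2a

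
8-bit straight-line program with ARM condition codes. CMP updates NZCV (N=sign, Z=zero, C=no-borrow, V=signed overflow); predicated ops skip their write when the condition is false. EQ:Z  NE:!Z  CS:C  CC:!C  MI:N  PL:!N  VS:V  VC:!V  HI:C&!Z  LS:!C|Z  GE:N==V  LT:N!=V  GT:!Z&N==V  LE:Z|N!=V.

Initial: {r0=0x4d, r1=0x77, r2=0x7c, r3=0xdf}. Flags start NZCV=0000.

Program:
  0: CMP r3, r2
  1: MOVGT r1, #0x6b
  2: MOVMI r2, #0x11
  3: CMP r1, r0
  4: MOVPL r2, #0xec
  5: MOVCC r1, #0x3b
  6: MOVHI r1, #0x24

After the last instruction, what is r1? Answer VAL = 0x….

VAL = 0x24

0: ✓ CMP  NZCV=0011
1: · MOVGT
2: · MOVMI
3: ✓ CMP  NZCV=0010
4: ✓ MOVPL  r2←0xec
5: · MOVCC
6: ✓ MOVHI  r1←0x24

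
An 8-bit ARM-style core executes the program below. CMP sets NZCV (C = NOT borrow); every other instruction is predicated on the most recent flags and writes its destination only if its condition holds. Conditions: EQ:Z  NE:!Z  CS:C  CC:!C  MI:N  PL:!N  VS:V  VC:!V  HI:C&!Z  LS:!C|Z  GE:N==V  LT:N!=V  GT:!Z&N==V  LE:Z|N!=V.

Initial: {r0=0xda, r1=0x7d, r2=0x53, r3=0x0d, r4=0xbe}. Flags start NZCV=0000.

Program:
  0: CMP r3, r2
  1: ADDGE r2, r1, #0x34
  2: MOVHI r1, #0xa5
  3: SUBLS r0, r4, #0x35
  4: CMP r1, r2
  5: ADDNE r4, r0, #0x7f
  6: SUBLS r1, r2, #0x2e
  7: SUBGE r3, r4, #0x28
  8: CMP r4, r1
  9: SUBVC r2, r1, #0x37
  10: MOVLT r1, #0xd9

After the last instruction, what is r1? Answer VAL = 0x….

VAL = 0xd9

0: ✓ CMP  NZCV=1000
1: · ADDGE
2: · MOVHI
3: ✓ SUBLS  r0←0x89
4: ✓ CMP  NZCV=0010
5: ✓ ADDNE  r4←0x08
6: · SUBLS
7: ✓ SUBGE  r3←0xe0
8: ✓ CMP  NZCV=1000
9: ✓ SUBVC  r2←0x46
10: ✓ MOVLT  r1←0xd9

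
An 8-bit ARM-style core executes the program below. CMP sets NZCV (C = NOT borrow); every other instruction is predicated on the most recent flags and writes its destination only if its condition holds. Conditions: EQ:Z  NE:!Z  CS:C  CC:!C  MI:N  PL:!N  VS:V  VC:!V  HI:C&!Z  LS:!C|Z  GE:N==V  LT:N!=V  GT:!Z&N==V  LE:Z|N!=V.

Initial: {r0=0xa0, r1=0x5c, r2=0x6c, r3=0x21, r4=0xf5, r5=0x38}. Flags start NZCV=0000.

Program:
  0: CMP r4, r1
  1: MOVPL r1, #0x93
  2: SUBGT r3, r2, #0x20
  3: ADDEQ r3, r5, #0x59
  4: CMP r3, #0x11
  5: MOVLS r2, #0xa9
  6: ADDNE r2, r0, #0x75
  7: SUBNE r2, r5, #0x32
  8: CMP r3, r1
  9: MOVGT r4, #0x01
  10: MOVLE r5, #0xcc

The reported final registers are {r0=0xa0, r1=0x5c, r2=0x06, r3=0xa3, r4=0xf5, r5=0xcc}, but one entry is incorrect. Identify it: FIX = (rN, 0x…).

FIX = (r3, 0x21)

[0] flags=1010 → (cmp)
[1] flags=1010 PL?F → skip
[2] flags=1010 GT?F → skip
[3] flags=1010 EQ?F → skip
[4] flags=0010 → (cmp)
[5] flags=0010 LS?F → skip
[6] flags=0010 NE?T → r2=0x15
[7] flags=0010 NE?T → r2=0x06
[8] flags=1000 → (cmp)
[9] flags=1000 GT?F → skip
[10] flags=1000 LE?T → r5=0xcc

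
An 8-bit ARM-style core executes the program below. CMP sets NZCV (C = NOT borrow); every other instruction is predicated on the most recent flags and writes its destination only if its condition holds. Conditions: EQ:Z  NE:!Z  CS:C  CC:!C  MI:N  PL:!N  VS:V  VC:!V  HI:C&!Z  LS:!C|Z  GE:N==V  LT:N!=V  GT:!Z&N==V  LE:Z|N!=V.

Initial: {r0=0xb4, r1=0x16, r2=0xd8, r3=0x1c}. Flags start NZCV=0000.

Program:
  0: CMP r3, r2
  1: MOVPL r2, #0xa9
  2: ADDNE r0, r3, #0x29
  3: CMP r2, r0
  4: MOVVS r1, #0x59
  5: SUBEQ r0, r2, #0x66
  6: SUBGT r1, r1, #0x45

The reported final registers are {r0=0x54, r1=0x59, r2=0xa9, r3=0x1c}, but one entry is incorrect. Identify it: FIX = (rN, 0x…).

FIX = (r0, 0x45)

[0] flags=0000 → (cmp)
[1] flags=0000 PL?T → r2=0xa9
[2] flags=0000 NE?T → r0=0x45
[3] flags=0011 → (cmp)
[4] flags=0011 VS?T → r1=0x59
[5] flags=0011 EQ?F → skip
[6] flags=0011 GT?F → skip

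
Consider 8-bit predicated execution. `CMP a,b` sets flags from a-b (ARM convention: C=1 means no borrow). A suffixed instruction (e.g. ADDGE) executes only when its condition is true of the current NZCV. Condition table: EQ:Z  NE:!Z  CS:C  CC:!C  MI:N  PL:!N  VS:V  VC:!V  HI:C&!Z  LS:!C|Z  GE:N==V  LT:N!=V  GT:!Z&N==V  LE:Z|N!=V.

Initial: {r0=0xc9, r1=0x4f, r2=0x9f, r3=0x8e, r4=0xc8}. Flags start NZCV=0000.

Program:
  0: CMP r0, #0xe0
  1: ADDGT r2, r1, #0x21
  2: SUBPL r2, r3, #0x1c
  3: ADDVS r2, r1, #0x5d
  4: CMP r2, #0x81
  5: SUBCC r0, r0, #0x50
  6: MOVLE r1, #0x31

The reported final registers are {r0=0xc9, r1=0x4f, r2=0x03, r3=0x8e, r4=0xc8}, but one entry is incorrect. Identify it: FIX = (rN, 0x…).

FIX = (r2, 0x9f)

0: ✓ CMP  NZCV=1000
1: · ADDGT
2: · SUBPL
3: · ADDVS
4: ✓ CMP  NZCV=0010
5: · SUBCC
6: · MOVLE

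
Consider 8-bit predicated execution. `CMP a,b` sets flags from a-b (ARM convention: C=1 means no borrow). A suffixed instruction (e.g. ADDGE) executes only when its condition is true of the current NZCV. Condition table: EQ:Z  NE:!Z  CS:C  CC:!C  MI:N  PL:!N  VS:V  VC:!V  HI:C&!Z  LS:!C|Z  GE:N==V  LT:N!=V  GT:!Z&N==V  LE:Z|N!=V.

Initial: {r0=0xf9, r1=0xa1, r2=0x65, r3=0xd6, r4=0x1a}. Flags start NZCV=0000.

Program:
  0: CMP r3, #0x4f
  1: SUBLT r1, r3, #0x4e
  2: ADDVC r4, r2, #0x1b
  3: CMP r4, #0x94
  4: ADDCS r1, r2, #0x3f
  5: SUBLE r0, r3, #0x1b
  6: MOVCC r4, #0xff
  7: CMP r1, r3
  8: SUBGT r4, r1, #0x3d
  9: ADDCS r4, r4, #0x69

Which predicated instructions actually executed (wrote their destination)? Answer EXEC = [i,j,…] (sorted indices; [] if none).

[0] flags=1010 → (cmp)
[1] flags=1010 LT?T → r1=0x88
[2] flags=1010 VC?T → r4=0x80
[3] flags=1000 → (cmp)
[4] flags=1000 CS?F → skip
[5] flags=1000 LE?T → r0=0xbb
[6] flags=1000 CC?T → r4=0xff
[7] flags=1000 → (cmp)
[8] flags=1000 GT?F → skip
[9] flags=1000 CS?F → skip

EXEC = [1,2,5,6]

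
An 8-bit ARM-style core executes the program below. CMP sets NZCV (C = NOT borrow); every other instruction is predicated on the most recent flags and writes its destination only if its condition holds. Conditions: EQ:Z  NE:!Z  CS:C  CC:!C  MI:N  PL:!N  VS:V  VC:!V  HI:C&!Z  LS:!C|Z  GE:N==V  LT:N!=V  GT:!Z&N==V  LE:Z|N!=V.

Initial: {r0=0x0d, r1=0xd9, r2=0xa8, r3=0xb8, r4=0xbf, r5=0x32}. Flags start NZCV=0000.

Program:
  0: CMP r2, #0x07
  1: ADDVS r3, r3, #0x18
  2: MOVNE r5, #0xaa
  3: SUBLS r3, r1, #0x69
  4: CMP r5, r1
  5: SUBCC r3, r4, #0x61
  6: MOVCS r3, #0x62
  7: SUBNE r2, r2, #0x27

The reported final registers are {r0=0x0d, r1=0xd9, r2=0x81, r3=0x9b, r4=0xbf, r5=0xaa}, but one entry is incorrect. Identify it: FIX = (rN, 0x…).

[0] flags=1010 → (cmp)
[1] flags=1010 VS?F → skip
[2] flags=1010 NE?T → r5=0xaa
[3] flags=1010 LS?F → skip
[4] flags=1000 → (cmp)
[5] flags=1000 CC?T → r3=0x5e
[6] flags=1000 CS?F → skip
[7] flags=1000 NE?T → r2=0x81

FIX = (r3, 0x5e)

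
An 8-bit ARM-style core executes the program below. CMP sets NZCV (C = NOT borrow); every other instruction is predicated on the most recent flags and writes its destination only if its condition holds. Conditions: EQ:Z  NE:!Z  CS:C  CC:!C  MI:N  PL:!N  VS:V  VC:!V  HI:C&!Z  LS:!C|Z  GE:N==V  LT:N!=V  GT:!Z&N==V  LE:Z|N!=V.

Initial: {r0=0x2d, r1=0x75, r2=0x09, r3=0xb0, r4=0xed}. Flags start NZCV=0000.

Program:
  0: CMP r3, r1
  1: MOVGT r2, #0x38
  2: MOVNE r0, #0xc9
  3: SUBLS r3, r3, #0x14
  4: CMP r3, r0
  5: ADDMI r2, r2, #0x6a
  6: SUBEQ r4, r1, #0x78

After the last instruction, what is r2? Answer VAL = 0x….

0: ✓ CMP  NZCV=0011
1: · MOVGT
2: ✓ MOVNE  r0←0xc9
3: · SUBLS
4: ✓ CMP  NZCV=1000
5: ✓ ADDMI  r2←0x73
6: · SUBEQ

VAL = 0x73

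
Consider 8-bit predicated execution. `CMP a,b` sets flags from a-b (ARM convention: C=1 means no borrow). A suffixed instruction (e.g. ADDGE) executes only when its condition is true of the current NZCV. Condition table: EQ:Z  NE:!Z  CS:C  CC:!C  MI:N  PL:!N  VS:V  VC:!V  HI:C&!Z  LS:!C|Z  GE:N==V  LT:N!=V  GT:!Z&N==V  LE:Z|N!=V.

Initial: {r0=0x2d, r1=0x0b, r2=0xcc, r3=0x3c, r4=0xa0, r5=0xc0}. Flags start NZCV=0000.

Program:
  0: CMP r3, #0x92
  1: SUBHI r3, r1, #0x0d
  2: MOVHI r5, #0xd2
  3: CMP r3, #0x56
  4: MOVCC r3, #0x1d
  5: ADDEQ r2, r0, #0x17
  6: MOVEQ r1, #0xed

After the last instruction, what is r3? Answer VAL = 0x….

[0] flags=1001 → (cmp)
[1] flags=1001 HI?F → skip
[2] flags=1001 HI?F → skip
[3] flags=1000 → (cmp)
[4] flags=1000 CC?T → r3=0x1d
[5] flags=1000 EQ?F → skip
[6] flags=1000 EQ?F → skip

VAL = 0x1d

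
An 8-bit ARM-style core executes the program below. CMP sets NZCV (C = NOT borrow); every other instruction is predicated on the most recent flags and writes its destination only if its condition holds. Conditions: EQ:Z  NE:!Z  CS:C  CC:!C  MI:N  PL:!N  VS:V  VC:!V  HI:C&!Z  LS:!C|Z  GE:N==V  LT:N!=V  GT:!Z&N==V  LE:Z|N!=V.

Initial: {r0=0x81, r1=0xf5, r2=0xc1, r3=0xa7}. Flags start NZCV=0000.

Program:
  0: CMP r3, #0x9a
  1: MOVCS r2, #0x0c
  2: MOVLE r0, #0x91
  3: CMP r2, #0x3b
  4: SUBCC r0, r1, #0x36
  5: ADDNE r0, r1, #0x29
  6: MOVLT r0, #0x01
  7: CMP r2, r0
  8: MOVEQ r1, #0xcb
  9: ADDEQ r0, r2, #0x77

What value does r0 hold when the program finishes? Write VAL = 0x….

VAL = 0x01

[0] flags=0010 → (cmp)
[1] flags=0010 CS?T → r2=0x0c
[2] flags=0010 LE?F → skip
[3] flags=1000 → (cmp)
[4] flags=1000 CC?T → r0=0xbf
[5] flags=1000 NE?T → r0=0x1e
[6] flags=1000 LT?T → r0=0x01
[7] flags=0010 → (cmp)
[8] flags=0010 EQ?F → skip
[9] flags=0010 EQ?F → skip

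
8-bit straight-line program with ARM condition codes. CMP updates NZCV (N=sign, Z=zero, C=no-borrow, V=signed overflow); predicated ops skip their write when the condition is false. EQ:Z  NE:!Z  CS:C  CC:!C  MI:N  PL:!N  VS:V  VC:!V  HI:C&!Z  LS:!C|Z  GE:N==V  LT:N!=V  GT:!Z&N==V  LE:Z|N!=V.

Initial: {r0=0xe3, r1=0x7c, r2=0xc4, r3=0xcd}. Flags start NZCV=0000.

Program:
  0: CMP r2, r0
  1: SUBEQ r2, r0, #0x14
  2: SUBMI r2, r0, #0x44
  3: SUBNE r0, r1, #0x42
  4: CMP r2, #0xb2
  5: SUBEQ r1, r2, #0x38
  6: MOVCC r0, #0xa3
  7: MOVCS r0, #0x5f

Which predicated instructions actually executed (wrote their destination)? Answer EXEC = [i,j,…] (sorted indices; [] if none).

[0] flags=1000 → (cmp)
[1] flags=1000 EQ?F → skip
[2] flags=1000 MI?T → r2=0x9f
[3] flags=1000 NE?T → r0=0x3a
[4] flags=1000 → (cmp)
[5] flags=1000 EQ?F → skip
[6] flags=1000 CC?T → r0=0xa3
[7] flags=1000 CS?F → skip

EXEC = [2,3,6]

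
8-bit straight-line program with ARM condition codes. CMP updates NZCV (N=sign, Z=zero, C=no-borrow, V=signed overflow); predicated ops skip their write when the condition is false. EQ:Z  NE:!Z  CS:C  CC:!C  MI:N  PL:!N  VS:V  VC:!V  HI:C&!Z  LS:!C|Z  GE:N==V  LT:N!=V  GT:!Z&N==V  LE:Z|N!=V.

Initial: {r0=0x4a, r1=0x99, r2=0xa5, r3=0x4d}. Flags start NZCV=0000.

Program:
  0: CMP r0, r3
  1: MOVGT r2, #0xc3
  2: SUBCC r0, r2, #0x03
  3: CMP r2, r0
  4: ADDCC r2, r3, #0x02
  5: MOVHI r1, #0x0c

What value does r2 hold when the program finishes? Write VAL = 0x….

[0] flags=1000 → (cmp)
[1] flags=1000 GT?F → skip
[2] flags=1000 CC?T → r0=0xa2
[3] flags=0010 → (cmp)
[4] flags=0010 CC?F → skip
[5] flags=0010 HI?T → r1=0x0c

VAL = 0xa5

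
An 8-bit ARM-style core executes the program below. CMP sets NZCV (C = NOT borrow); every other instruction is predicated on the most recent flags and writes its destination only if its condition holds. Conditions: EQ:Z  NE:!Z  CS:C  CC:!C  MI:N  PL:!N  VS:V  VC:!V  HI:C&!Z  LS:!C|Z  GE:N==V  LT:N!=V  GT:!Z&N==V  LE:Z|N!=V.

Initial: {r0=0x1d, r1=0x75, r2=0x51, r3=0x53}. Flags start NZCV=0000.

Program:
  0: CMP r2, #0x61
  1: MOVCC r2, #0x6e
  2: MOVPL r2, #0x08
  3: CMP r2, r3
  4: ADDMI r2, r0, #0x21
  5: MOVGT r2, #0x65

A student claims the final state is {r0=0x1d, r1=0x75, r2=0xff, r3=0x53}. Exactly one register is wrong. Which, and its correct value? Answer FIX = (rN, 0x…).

FIX = (r2, 0x65)

[0] flags=1000 → (cmp)
[1] flags=1000 CC?T → r2=0x6e
[2] flags=1000 PL?F → skip
[3] flags=0010 → (cmp)
[4] flags=0010 MI?F → skip
[5] flags=0010 GT?T → r2=0x65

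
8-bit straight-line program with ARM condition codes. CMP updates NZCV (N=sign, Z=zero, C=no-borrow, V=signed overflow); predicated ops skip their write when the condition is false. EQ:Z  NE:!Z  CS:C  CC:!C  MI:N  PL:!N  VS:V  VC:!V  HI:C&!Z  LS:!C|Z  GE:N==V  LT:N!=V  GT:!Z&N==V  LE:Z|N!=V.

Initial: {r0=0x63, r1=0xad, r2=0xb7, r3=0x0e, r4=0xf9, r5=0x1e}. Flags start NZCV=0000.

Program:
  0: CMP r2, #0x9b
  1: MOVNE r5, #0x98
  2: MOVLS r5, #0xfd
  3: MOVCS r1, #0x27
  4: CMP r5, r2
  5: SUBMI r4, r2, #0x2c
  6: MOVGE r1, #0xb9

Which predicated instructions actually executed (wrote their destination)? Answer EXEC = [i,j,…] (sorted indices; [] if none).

EXEC = [1,3,5]

[0] flags=0010 → (cmp)
[1] flags=0010 NE?T → r5=0x98
[2] flags=0010 LS?F → skip
[3] flags=0010 CS?T → r1=0x27
[4] flags=1000 → (cmp)
[5] flags=1000 MI?T → r4=0x8b
[6] flags=1000 GE?F → skip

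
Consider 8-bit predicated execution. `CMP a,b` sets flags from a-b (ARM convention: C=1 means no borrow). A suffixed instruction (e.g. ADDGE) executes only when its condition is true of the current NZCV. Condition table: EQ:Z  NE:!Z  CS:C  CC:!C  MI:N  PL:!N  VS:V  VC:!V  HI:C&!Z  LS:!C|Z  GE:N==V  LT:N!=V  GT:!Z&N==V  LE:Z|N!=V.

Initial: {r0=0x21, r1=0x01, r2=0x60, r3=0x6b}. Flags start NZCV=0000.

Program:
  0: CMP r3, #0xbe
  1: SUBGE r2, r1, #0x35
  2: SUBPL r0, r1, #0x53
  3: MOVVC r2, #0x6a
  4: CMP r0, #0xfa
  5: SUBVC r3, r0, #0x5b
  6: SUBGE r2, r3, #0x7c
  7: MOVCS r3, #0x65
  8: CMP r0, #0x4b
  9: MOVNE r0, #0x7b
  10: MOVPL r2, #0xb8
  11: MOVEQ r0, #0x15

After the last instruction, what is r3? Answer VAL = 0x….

0: ✓ CMP  NZCV=1001
1: ✓ SUBGE  r2←0xcc
2: · SUBPL
3: · MOVVC
4: ✓ CMP  NZCV=0000
5: ✓ SUBVC  r3←0xc6
6: ✓ SUBGE  r2←0x4a
7: · MOVCS
8: ✓ CMP  NZCV=1000
9: ✓ MOVNE  r0←0x7b
10: · MOVPL
11: · MOVEQ

VAL = 0xc6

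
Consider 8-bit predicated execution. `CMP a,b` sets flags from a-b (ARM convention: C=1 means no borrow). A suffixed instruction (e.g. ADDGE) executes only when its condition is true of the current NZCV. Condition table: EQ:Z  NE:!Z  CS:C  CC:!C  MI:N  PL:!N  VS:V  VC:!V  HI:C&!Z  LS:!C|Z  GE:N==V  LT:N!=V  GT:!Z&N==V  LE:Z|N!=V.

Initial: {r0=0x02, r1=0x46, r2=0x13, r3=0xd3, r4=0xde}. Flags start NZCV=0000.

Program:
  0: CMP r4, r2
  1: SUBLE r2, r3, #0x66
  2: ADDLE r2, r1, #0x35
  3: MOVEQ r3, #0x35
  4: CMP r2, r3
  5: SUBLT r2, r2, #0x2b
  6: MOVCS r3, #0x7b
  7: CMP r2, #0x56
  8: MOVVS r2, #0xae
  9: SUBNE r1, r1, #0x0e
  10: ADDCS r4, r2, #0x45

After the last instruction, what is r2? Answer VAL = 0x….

VAL = 0x7b

0: ✓ CMP  NZCV=1010
1: ✓ SUBLE  r2←0x6d
2: ✓ ADDLE  r2←0x7b
3: · MOVEQ
4: ✓ CMP  NZCV=1001
5: · SUBLT
6: · MOVCS
7: ✓ CMP  NZCV=0010
8: · MOVVS
9: ✓ SUBNE  r1←0x38
10: ✓ ADDCS  r4←0xc0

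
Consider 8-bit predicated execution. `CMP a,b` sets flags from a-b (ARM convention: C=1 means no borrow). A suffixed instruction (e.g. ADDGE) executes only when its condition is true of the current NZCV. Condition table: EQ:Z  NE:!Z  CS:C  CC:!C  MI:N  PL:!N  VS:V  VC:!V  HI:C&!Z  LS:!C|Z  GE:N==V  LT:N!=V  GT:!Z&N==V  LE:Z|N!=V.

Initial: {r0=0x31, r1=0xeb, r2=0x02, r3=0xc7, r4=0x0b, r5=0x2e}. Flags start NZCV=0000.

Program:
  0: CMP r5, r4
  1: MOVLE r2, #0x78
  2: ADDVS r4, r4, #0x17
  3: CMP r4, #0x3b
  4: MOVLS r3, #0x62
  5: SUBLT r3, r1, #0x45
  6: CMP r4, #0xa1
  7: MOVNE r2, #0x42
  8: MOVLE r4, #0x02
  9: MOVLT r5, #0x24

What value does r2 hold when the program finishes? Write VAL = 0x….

VAL = 0x42

[0] flags=0010 → (cmp)
[1] flags=0010 LE?F → skip
[2] flags=0010 VS?F → skip
[3] flags=1000 → (cmp)
[4] flags=1000 LS?T → r3=0x62
[5] flags=1000 LT?T → r3=0xa6
[6] flags=0000 → (cmp)
[7] flags=0000 NE?T → r2=0x42
[8] flags=0000 LE?F → skip
[9] flags=0000 LT?F → skip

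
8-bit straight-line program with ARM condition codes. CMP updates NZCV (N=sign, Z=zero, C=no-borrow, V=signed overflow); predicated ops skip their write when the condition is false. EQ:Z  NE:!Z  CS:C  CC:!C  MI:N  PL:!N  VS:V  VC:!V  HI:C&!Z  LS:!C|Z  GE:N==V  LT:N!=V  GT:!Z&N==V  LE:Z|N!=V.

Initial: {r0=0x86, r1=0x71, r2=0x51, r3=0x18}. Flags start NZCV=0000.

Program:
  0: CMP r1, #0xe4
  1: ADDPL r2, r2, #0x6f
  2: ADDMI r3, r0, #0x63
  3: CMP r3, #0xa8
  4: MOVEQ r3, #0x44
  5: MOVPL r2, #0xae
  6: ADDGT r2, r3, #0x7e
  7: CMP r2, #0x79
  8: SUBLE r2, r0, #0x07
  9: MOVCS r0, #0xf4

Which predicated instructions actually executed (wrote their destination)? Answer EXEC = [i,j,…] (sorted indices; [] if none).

[0] flags=1001 → (cmp)
[1] flags=1001 PL?F → skip
[2] flags=1001 MI?T → r3=0xe9
[3] flags=0010 → (cmp)
[4] flags=0010 EQ?F → skip
[5] flags=0010 PL?T → r2=0xae
[6] flags=0010 GT?T → r2=0x67
[7] flags=1000 → (cmp)
[8] flags=1000 LE?T → r2=0x7f
[9] flags=1000 CS?F → skip

EXEC = [2,5,6,8]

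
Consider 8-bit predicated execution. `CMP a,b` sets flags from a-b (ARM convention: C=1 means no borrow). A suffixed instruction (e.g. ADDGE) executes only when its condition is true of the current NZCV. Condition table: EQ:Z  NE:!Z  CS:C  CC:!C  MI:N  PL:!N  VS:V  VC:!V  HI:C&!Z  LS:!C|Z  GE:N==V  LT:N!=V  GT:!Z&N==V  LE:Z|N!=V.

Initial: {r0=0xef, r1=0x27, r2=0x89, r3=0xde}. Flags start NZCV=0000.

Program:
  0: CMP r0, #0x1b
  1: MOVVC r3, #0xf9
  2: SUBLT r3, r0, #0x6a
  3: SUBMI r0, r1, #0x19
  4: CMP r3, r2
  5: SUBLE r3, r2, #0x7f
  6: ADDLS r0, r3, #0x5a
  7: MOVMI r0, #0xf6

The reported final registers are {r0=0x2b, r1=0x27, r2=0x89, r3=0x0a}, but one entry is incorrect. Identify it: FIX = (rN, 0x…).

FIX = (r0, 0xf6)

[0] flags=1010 → (cmp)
[1] flags=1010 VC?T → r3=0xf9
[2] flags=1010 LT?T → r3=0x85
[3] flags=1010 MI?T → r0=0x0e
[4] flags=1000 → (cmp)
[5] flags=1000 LE?T → r3=0x0a
[6] flags=1000 LS?T → r0=0x64
[7] flags=1000 MI?T → r0=0xf6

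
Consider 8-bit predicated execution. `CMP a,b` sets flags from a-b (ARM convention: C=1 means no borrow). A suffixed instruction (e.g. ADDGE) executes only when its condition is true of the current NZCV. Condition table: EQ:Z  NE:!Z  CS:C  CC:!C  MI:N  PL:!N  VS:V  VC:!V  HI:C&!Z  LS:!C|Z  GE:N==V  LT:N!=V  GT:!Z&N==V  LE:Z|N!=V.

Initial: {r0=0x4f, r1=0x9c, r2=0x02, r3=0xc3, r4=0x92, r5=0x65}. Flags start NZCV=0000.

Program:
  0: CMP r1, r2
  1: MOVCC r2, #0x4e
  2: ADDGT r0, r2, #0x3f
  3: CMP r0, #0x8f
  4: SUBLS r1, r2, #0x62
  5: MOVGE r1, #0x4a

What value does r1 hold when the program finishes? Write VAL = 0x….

[0] flags=1010 → (cmp)
[1] flags=1010 CC?F → skip
[2] flags=1010 GT?F → skip
[3] flags=1001 → (cmp)
[4] flags=1001 LS?T → r1=0xa0
[5] flags=1001 GE?T → r1=0x4a

VAL = 0x4a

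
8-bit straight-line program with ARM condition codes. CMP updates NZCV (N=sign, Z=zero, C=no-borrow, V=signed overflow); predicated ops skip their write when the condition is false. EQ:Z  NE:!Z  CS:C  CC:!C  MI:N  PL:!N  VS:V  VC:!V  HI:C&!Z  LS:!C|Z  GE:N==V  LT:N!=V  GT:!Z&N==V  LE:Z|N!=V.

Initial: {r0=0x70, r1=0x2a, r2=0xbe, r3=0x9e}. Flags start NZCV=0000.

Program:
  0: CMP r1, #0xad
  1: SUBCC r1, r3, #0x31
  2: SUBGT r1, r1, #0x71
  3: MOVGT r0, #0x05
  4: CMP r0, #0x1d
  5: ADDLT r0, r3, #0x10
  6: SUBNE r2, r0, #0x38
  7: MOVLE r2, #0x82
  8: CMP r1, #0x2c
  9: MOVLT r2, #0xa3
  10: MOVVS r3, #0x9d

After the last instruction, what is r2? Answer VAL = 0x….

0: ✓ CMP  NZCV=0000
1: ✓ SUBCC  r1←0x6d
2: ✓ SUBGT  r1←0xfc
3: ✓ MOVGT  r0←0x05
4: ✓ CMP  NZCV=1000
5: ✓ ADDLT  r0←0xae
6: ✓ SUBNE  r2←0x76
7: ✓ MOVLE  r2←0x82
8: ✓ CMP  NZCV=1010
9: ✓ MOVLT  r2←0xa3
10: · MOVVS

VAL = 0xa3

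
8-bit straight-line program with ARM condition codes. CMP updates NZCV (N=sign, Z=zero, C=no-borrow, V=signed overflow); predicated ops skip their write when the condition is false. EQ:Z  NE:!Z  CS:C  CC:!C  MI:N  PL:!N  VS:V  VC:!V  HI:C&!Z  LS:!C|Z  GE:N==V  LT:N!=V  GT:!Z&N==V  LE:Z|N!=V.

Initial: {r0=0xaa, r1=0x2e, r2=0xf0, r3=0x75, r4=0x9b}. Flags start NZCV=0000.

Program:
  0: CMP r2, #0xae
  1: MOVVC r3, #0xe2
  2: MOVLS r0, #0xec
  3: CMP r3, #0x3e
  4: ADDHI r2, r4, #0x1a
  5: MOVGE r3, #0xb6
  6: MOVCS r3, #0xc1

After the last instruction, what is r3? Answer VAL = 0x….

0: ✓ CMP  NZCV=0010
1: ✓ MOVVC  r3←0xe2
2: · MOVLS
3: ✓ CMP  NZCV=1010
4: ✓ ADDHI  r2←0xb5
5: · MOVGE
6: ✓ MOVCS  r3←0xc1

VAL = 0xc1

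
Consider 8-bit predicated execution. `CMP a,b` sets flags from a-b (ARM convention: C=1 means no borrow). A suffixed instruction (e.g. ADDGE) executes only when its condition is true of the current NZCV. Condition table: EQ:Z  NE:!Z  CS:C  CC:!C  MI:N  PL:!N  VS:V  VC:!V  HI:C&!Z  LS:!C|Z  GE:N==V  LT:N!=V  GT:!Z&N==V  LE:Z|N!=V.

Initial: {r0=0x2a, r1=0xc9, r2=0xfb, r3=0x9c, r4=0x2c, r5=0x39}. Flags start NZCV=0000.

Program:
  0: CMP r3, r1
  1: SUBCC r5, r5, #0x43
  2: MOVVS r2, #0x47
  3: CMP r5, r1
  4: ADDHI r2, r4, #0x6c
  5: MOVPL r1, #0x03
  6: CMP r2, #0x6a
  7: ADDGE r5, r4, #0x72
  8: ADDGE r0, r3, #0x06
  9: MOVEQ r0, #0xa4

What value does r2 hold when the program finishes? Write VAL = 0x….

[0] flags=1000 → (cmp)
[1] flags=1000 CC?T → r5=0xf6
[2] flags=1000 VS?F → skip
[3] flags=0010 → (cmp)
[4] flags=0010 HI?T → r2=0x98
[5] flags=0010 PL?T → r1=0x03
[6] flags=0011 → (cmp)
[7] flags=0011 GE?F → skip
[8] flags=0011 GE?F → skip
[9] flags=0011 EQ?F → skip

VAL = 0x98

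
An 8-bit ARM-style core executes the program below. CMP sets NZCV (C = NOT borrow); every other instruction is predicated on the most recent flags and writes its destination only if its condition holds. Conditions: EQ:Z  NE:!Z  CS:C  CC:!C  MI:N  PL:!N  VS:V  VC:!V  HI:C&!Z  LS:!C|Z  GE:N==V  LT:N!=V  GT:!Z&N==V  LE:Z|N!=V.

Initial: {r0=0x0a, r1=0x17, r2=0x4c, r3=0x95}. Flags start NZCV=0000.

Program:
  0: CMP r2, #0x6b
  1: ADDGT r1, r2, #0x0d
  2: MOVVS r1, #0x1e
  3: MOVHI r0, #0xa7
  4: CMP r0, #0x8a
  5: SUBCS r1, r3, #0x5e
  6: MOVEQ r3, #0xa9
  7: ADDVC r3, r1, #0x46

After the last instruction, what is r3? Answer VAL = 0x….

VAL = 0x95

0: ✓ CMP  NZCV=1000
1: · ADDGT
2: · MOVVS
3: · MOVHI
4: ✓ CMP  NZCV=1001
5: · SUBCS
6: · MOVEQ
7: · ADDVC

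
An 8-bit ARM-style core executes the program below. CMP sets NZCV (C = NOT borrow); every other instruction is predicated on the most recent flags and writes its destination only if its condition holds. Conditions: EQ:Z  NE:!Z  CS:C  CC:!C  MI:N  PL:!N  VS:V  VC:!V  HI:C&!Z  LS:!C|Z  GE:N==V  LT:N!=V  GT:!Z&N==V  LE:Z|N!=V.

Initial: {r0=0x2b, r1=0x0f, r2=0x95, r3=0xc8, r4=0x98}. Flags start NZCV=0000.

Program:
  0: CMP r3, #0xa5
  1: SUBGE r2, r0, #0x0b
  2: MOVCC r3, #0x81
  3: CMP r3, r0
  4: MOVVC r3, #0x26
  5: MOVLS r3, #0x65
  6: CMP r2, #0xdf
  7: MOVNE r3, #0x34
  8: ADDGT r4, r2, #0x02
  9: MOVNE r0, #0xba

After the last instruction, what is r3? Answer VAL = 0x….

[0] flags=0010 → (cmp)
[1] flags=0010 GE?T → r2=0x20
[2] flags=0010 CC?F → skip
[3] flags=1010 → (cmp)
[4] flags=1010 VC?T → r3=0x26
[5] flags=1010 LS?F → skip
[6] flags=0000 → (cmp)
[7] flags=0000 NE?T → r3=0x34
[8] flags=0000 GT?T → r4=0x22
[9] flags=0000 NE?T → r0=0xba

VAL = 0x34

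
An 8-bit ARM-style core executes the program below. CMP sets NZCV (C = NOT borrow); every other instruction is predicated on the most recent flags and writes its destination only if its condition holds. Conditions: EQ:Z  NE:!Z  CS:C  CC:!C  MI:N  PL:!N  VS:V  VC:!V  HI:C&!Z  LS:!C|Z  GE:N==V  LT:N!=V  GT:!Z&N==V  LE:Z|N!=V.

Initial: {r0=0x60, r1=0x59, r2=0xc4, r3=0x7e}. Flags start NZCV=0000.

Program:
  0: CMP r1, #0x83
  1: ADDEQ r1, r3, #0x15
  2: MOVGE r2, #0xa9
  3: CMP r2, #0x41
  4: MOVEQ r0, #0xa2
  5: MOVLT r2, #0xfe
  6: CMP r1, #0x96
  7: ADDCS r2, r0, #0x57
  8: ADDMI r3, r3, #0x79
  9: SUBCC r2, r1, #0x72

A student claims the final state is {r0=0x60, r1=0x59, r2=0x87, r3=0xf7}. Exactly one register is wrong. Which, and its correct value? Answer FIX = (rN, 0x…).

FIX = (r2, 0xe7)

0: ✓ CMP  NZCV=1001
1: · ADDEQ
2: ✓ MOVGE  r2←0xa9
3: ✓ CMP  NZCV=0011
4: · MOVEQ
5: ✓ MOVLT  r2←0xfe
6: ✓ CMP  NZCV=1001
7: · ADDCS
8: ✓ ADDMI  r3←0xf7
9: ✓ SUBCC  r2←0xe7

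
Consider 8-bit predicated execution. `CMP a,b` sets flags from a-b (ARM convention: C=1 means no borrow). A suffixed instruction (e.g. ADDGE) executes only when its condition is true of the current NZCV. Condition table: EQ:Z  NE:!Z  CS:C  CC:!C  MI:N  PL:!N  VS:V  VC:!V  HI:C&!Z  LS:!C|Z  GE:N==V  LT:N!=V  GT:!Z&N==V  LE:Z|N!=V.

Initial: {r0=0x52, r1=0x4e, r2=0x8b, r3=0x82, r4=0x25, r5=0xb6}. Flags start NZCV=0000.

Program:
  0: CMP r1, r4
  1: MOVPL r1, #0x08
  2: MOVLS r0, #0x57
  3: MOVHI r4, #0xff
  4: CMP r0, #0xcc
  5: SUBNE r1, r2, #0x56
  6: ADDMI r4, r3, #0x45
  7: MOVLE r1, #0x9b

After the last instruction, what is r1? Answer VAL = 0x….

VAL = 0x35

[0] flags=0010 → (cmp)
[1] flags=0010 PL?T → r1=0x08
[2] flags=0010 LS?F → skip
[3] flags=0010 HI?T → r4=0xff
[4] flags=1001 → (cmp)
[5] flags=1001 NE?T → r1=0x35
[6] flags=1001 MI?T → r4=0xc7
[7] flags=1001 LE?F → skip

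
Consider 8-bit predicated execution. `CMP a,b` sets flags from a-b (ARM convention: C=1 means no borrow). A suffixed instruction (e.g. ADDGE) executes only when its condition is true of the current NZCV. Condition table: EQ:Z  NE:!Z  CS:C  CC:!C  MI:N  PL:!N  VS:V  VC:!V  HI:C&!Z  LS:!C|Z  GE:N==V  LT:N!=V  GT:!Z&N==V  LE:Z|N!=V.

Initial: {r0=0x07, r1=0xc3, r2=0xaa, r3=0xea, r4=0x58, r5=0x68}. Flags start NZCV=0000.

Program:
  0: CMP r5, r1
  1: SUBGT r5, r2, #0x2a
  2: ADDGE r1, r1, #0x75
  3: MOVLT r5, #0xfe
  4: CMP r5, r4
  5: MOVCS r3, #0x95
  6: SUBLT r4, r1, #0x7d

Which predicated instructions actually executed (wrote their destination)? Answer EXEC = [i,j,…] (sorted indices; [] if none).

EXEC = [1,2,5,6]

[0] flags=1001 → (cmp)
[1] flags=1001 GT?T → r5=0x80
[2] flags=1001 GE?T → r1=0x38
[3] flags=1001 LT?F → skip
[4] flags=0011 → (cmp)
[5] flags=0011 CS?T → r3=0x95
[6] flags=0011 LT?T → r4=0xbb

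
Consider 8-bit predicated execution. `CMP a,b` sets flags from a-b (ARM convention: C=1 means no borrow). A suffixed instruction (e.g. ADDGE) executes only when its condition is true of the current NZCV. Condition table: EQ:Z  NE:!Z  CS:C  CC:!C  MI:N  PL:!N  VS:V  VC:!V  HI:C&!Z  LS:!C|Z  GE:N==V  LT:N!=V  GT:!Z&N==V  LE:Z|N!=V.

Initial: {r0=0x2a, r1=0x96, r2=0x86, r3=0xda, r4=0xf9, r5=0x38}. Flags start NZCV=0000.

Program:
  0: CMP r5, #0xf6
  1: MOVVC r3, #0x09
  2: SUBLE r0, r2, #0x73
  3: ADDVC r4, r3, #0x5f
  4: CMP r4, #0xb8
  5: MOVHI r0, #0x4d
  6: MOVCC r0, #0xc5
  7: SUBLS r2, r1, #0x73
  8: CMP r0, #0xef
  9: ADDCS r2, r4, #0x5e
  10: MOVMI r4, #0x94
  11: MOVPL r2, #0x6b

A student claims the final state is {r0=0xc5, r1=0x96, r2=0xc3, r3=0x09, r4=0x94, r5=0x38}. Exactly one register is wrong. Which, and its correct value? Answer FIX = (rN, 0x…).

0: ✓ CMP  NZCV=0000
1: ✓ MOVVC  r3←0x09
2: · SUBLE
3: ✓ ADDVC  r4←0x68
4: ✓ CMP  NZCV=1001
5: · MOVHI
6: ✓ MOVCC  r0←0xc5
7: ✓ SUBLS  r2←0x23
8: ✓ CMP  NZCV=1000
9: · ADDCS
10: ✓ MOVMI  r4←0x94
11: · MOVPL

FIX = (r2, 0x23)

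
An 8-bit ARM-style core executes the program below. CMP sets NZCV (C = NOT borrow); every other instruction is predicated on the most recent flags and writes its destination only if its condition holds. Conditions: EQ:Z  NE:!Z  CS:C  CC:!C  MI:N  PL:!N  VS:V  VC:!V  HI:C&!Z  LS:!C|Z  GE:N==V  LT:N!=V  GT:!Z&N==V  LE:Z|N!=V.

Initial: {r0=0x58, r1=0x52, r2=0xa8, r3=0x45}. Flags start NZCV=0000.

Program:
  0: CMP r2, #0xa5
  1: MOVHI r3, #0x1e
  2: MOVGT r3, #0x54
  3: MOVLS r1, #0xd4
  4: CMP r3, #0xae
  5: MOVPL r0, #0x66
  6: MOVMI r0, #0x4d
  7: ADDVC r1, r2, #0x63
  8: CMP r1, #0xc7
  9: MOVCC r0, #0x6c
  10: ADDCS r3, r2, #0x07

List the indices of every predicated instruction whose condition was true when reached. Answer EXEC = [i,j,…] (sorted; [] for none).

EXEC = [1,2,6,9]

[0] flags=0010 → (cmp)
[1] flags=0010 HI?T → r3=0x1e
[2] flags=0010 GT?T → r3=0x54
[3] flags=0010 LS?F → skip
[4] flags=1001 → (cmp)
[5] flags=1001 PL?F → skip
[6] flags=1001 MI?T → r0=0x4d
[7] flags=1001 VC?F → skip
[8] flags=1001 → (cmp)
[9] flags=1001 CC?T → r0=0x6c
[10] flags=1001 CS?F → skip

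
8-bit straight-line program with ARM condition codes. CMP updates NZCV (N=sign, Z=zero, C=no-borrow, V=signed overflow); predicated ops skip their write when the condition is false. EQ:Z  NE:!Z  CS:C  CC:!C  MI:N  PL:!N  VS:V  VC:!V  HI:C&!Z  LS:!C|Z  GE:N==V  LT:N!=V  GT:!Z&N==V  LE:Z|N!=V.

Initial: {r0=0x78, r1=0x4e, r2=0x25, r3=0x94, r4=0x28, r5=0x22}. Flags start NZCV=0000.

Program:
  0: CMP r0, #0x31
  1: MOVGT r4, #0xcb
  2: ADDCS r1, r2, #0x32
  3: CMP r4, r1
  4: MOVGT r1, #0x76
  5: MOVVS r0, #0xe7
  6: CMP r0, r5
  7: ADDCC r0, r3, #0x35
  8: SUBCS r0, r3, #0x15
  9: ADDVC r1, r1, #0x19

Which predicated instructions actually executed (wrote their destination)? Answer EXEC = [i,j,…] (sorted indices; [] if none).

[0] flags=0010 → (cmp)
[1] flags=0010 GT?T → r4=0xcb
[2] flags=0010 CS?T → r1=0x57
[3] flags=0011 → (cmp)
[4] flags=0011 GT?F → skip
[5] flags=0011 VS?T → r0=0xe7
[6] flags=1010 → (cmp)
[7] flags=1010 CC?F → skip
[8] flags=1010 CS?T → r0=0x7f
[9] flags=1010 VC?T → r1=0x70

EXEC = [1,2,5,8,9]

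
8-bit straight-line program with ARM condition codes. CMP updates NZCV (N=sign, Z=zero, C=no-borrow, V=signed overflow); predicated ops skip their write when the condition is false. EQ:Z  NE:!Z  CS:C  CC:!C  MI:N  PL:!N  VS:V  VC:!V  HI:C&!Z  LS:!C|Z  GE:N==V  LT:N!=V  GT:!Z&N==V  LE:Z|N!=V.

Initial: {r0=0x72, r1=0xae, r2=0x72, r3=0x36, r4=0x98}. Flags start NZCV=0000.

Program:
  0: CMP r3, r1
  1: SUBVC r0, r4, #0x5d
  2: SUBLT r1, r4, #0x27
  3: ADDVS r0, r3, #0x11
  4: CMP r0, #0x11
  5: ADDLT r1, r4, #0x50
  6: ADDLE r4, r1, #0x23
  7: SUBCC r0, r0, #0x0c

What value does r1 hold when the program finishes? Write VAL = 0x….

0: ✓ CMP  NZCV=1001
1: · SUBVC
2: · SUBLT
3: ✓ ADDVS  r0←0x47
4: ✓ CMP  NZCV=0010
5: · ADDLT
6: · ADDLE
7: · SUBCC

VAL = 0xae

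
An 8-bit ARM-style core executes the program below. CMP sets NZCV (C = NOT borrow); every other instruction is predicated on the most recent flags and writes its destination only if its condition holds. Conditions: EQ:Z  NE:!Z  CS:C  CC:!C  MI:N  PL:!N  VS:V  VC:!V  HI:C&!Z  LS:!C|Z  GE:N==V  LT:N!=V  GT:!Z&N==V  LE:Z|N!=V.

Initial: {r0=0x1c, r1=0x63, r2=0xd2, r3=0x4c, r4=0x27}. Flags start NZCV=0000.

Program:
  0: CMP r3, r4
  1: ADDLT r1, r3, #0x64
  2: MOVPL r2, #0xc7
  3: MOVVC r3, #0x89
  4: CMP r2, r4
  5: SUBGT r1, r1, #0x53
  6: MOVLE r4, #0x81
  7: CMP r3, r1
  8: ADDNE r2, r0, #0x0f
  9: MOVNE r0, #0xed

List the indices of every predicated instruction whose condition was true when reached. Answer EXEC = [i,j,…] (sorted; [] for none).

0: ✓ CMP  NZCV=0010
1: · ADDLT
2: ✓ MOVPL  r2←0xc7
3: ✓ MOVVC  r3←0x89
4: ✓ CMP  NZCV=1010
5: · SUBGT
6: ✓ MOVLE  r4←0x81
7: ✓ CMP  NZCV=0011
8: ✓ ADDNE  r2←0x2b
9: ✓ MOVNE  r0←0xed

EXEC = [2,3,6,8,9]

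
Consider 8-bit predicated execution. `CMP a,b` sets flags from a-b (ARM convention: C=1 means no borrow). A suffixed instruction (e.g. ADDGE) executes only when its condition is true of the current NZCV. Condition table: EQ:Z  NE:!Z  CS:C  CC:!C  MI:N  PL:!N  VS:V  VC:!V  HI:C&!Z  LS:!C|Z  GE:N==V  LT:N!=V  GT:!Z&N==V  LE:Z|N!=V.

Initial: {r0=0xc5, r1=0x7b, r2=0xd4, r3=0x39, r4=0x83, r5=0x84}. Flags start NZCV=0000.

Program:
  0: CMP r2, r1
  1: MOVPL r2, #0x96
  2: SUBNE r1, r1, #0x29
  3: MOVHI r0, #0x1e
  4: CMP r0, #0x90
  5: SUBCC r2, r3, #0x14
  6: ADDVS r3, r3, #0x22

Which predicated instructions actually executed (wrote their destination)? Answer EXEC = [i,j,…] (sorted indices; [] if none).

[0] flags=0011 → (cmp)
[1] flags=0011 PL?T → r2=0x96
[2] flags=0011 NE?T → r1=0x52
[3] flags=0011 HI?T → r0=0x1e
[4] flags=1001 → (cmp)
[5] flags=1001 CC?T → r2=0x25
[6] flags=1001 VS?T → r3=0x5b

EXEC = [1,2,3,5,6]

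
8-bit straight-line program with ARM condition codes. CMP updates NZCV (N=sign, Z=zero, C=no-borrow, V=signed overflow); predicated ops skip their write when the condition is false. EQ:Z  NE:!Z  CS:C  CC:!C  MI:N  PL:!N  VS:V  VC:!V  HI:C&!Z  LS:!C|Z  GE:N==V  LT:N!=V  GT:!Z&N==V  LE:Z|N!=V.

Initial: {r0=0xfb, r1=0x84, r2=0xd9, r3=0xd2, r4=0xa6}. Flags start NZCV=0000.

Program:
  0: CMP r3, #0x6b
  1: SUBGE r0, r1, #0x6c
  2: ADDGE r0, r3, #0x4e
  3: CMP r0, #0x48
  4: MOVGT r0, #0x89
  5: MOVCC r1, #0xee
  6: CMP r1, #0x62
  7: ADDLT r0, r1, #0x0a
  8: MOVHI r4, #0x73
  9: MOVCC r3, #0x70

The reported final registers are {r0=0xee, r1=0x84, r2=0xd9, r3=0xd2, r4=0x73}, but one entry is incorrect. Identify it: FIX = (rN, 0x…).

FIX = (r0, 0x8e)

0: ✓ CMP  NZCV=0011
1: · SUBGE
2: · ADDGE
3: ✓ CMP  NZCV=1010
4: · MOVGT
5: · MOVCC
6: ✓ CMP  NZCV=0011
7: ✓ ADDLT  r0←0x8e
8: ✓ MOVHI  r4←0x73
9: · MOVCC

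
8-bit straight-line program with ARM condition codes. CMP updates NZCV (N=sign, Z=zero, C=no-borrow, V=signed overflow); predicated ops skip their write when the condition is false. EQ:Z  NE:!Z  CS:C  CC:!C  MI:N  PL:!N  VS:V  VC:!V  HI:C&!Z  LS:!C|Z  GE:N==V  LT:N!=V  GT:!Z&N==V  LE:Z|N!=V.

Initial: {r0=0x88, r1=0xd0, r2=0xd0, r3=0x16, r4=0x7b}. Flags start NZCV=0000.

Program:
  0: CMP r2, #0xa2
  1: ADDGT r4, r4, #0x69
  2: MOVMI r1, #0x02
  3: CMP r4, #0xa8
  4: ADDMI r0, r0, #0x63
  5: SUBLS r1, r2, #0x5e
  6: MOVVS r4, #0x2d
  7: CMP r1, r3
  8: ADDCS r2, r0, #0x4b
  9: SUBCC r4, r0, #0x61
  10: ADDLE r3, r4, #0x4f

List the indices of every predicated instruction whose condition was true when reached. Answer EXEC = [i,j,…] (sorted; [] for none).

[0] flags=0010 → (cmp)
[1] flags=0010 GT?T → r4=0xe4
[2] flags=0010 MI?F → skip
[3] flags=0010 → (cmp)
[4] flags=0010 MI?F → skip
[5] flags=0010 LS?F → skip
[6] flags=0010 VS?F → skip
[7] flags=1010 → (cmp)
[8] flags=1010 CS?T → r2=0xd3
[9] flags=1010 CC?F → skip
[10] flags=1010 LE?T → r3=0x33

EXEC = [1,8,10]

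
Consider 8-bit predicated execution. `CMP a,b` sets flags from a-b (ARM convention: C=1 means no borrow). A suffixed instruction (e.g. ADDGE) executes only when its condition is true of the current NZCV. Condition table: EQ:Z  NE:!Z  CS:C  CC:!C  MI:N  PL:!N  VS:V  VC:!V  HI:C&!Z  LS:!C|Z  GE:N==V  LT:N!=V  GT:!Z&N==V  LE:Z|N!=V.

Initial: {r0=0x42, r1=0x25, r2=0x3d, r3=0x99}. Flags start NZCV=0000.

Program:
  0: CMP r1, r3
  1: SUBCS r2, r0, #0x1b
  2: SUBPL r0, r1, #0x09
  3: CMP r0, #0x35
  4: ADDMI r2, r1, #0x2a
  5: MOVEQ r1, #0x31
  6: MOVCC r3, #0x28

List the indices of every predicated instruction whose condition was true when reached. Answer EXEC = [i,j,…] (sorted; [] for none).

EXEC = []

[0] flags=1001 → (cmp)
[1] flags=1001 CS?F → skip
[2] flags=1001 PL?F → skip
[3] flags=0010 → (cmp)
[4] flags=0010 MI?F → skip
[5] flags=0010 EQ?F → skip
[6] flags=0010 CC?F → skip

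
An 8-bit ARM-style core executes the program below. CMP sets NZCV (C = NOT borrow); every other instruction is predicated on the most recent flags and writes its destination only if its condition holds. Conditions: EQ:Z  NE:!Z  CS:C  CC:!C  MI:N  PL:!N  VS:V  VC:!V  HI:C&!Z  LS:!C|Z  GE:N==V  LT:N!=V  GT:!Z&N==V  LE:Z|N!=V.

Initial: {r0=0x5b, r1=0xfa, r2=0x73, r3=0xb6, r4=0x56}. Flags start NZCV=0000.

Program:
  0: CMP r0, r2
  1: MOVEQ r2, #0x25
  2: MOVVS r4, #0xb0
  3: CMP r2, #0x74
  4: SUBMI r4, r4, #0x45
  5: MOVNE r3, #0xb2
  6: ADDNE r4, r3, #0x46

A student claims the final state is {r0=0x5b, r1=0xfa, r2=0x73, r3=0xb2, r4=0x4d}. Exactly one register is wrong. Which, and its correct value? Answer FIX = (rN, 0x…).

0: ✓ CMP  NZCV=1000
1: · MOVEQ
2: · MOVVS
3: ✓ CMP  NZCV=1000
4: ✓ SUBMI  r4←0x11
5: ✓ MOVNE  r3←0xb2
6: ✓ ADDNE  r4←0xf8

FIX = (r4, 0xf8)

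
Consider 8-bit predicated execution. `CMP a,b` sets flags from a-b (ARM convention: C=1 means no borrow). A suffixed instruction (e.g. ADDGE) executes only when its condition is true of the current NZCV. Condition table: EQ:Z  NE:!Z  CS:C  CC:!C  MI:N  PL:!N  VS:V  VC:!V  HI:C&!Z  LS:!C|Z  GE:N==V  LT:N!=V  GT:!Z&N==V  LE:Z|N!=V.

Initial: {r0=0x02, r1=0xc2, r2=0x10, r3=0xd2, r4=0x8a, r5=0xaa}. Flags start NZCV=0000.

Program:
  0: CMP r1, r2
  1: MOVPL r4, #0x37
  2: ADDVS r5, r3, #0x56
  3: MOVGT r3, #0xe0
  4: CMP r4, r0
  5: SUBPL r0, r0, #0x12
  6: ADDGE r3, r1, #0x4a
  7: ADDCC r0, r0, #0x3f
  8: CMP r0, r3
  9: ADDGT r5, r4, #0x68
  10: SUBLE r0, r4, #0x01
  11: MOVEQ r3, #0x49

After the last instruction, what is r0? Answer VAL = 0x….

[0] flags=1010 → (cmp)
[1] flags=1010 PL?F → skip
[2] flags=1010 VS?F → skip
[3] flags=1010 GT?F → skip
[4] flags=1010 → (cmp)
[5] flags=1010 PL?F → skip
[6] flags=1010 GE?F → skip
[7] flags=1010 CC?F → skip
[8] flags=0000 → (cmp)
[9] flags=0000 GT?T → r5=0xf2
[10] flags=0000 LE?F → skip
[11] flags=0000 EQ?F → skip

VAL = 0x02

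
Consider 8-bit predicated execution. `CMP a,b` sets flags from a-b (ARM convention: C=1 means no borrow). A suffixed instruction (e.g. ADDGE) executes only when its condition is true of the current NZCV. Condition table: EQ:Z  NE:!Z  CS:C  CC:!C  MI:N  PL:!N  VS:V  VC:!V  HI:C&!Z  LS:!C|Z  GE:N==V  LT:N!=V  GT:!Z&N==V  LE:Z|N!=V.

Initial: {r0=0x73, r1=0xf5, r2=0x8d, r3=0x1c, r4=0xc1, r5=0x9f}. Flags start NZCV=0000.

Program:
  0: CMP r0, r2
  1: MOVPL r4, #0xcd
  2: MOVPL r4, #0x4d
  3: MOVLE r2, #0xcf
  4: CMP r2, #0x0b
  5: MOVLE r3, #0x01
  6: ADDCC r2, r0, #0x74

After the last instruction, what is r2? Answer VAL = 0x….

VAL = 0x8d

0: ✓ CMP  NZCV=1001
1: · MOVPL
2: · MOVPL
3: · MOVLE
4: ✓ CMP  NZCV=1010
5: ✓ MOVLE  r3←0x01
6: · ADDCC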